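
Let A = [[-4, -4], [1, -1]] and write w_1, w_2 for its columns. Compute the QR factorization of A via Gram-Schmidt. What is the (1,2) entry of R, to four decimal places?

q_1 = w_1/‖w_1‖ = (-4, 1)/4.1231 = (-0.9701, 0.2425).
r_{12} = q_1·w_2 = 3.6380.

r_{12} = 3.6380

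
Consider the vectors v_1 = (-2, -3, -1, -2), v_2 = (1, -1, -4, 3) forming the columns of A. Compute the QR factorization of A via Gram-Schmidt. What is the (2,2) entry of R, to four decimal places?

r_{22} = 5.1908

q_1 = v_1/‖v_1‖ = (-2, -3, -1, -2)/4.2426 = (-0.4714, -0.7071, -0.2357, -0.4714).
r_{12} = q_1·v_2 = -0.2357.
u_2 = v_2 + 0.2357·q_1 = (0.8889, -1.1667, -4.0556, 2.8889).
r_{22} = ‖u_2‖ = 5.1908.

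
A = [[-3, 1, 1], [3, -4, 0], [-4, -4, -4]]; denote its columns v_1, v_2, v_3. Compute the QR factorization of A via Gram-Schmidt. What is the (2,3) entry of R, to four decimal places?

e_1 = v_1/‖v_1‖ = (-3, 3, -4)/5.8310 = (-0.5145, 0.5145, -0.6860).
r_{12} = e_1·v_2 = 0.1715.
u_2 = v_2 − 0.1715·e_1 = (1.0882, -4.0882, -3.8824).
‖u_2‖ = 5.7420, so e_2 = (0.1895, -0.7120, -0.6761).
r_{23} = e_2·v_3 = 2.8941.

r_{23} = 2.8941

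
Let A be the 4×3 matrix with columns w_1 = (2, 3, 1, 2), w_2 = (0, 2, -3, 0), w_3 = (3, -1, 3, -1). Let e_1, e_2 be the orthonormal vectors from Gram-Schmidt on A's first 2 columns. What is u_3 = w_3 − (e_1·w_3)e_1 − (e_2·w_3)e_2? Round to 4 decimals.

u_3 = (2.2444, -0.2667, -0.1778, -1.7556)

w_1 = (2, 3, 1, 2); ‖w_1‖ = 4.2426, so e_1 = (0.4714, 0.7071, 0.2357, 0.4714).
e_1·w_2 = 0.4714·0 + 0.7071·2 + 0.2357·(-3) + 0.4714·0 = 0.7071.
u_2 = w_2 − 0.7071·e_1 = (-0.3333, 1.5000, -3.1667, -0.3333).
‖u_2‖ = 3.5355, so e_2 = (-0.0943, 0.4243, -0.8957, -0.0943).
e_1·w_3 = 0.4714·3 + 0.7071·(-1) + 0.2357·3 + 0.4714·(-1) = 0.9428; e_2·w_3 = (-0.0943)·3 + 0.4243·(-1) + (-0.8957)·3 + (-0.0943)·(-1) = -3.2998.
u_3 = w_3 − 0.9428·e_1 + 3.2998·e_2 = (2.2444, -0.2667, -0.1778, -1.7556).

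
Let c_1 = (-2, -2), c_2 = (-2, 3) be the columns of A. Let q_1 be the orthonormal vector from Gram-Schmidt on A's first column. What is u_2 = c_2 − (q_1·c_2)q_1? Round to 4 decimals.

u_2 = (-2.5000, 2.5000)

q_1 = c_1/‖c_1‖ = (-2, -2)/2.8284 = (-0.7071, -0.7071).
r_{12} = q_1·c_2 = -0.7071.
u_2 = c_2 + 0.7071·q_1 = (-2.5000, 2.5000).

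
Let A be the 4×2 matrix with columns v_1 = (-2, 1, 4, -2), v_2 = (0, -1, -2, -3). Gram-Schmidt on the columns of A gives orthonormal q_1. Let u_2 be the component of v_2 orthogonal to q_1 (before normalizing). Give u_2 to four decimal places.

u_2 = (-0.2400, -0.8800, -1.5200, -3.2400)

v_1 = (-2, 1, 4, -2); ‖v_1‖ = 5.0000, so q_1 = (-0.4000, 0.2000, 0.8000, -0.4000).
q_1·v_2 = (-0.4000)·0 + 0.2000·(-1) + 0.8000·(-2) + (-0.4000)·(-3) = -0.6000.
u_2 = v_2 + 0.6000·q_1 = (-0.2400, -0.8800, -1.5200, -3.2400).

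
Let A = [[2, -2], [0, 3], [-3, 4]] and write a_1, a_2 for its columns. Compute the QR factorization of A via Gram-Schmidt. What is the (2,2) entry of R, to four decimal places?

a_1 = (2, 0, -3); ‖a_1‖ = 3.6056, so e_1 = (0.5547, 0.0000, -0.8321).
e_1·a_2 = 0.5547·(-2) + 0.0000·3 + (-0.8321)·4 = -4.4376.
u_2 = a_2 + 4.4376·e_1 = (0.4615, 3.0000, 0.3077).
r_{22} = ‖u_2‖ = 3.0509.

r_{22} = 3.0509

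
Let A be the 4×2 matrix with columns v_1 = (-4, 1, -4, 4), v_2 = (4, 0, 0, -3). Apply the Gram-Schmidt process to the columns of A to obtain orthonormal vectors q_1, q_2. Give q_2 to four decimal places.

q_2 = (0.5714, 0.1905, -0.7619, -0.2381)

v_1 = (-4, 1, -4, 4); ‖v_1‖ = 7.0000, so q_1 = (-0.5714, 0.1429, -0.5714, 0.5714).
q_1·v_2 = (-0.5714)·4 + 0.1429·0 + (-0.5714)·0 + 0.5714·(-3) = -4.0000.
u_2 = v_2 + 4.0000·q_1 = (1.7143, 0.5714, -2.2857, -0.7143).
‖u_2‖ = 3.0000, so q_2 = (0.5714, 0.1905, -0.7619, -0.2381).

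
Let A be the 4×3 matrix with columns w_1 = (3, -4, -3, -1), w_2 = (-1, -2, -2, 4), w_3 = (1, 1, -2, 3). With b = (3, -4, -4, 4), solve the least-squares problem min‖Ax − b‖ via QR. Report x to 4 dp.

x = (0.7844, 0.6118, 0.6318)

w_1 = (3, -4, -3, -1); ‖w_1‖ = 5.9161, so e_1 = (0.5071, -0.6761, -0.5071, -0.1690).
e_1·w_2 = 0.5071·(-1) + (-0.6761)·(-2) + (-0.5071)·(-2) + (-0.1690)·4 = 1.1832.
u_2 = w_2 − 1.1832·e_1 = (-1.6000, -1.2000, -1.4000, 4.2000).
‖u_2‖ = 4.8580, so e_2 = (-0.3294, -0.2470, -0.2882, 0.8646).
e_1·w_3 = 0.5071·1 + (-0.6761)·1 + (-0.5071)·(-2) + (-0.1690)·3 = 0.3381; e_2·w_3 = (-0.3294)·1 + (-0.2470)·1 + (-0.2882)·(-2) + 0.8646·3 = 2.5937.
u_3 = w_3 − 0.3381·e_1 − 2.5937·e_2 = (1.6828, 1.8692, -1.0811, 0.8148).
‖u_3‖ = 2.8563, so e_3 = (0.5892, 0.6544, -0.3785, 0.2853).
Qᵀb = (5.5780, 4.6110, 1.8048).
Back-substitute: x_3 = 1.8048/2.8563 = 0.6318.
x_2 = (4.6110 − 2.5937·0.6318)/4.8580 = 0.6118.
x_1 = (5.5780 − 1.1832·0.6118 − 0.3381·0.6318)/5.9161 = 0.7844.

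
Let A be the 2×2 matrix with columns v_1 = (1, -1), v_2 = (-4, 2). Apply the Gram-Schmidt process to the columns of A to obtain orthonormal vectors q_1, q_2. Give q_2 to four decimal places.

v_1 = (1, -1); ‖v_1‖ = 1.4142, so q_1 = (0.7071, -0.7071).
q_1·v_2 = 0.7071·(-4) + (-0.7071)·2 = -4.2426.
u_2 = v_2 + 4.2426·q_1 = (-1.0000, -1.0000).
‖u_2‖ = 1.4142, so q_2 = (-0.7071, -0.7071).

q_2 = (-0.7071, -0.7071)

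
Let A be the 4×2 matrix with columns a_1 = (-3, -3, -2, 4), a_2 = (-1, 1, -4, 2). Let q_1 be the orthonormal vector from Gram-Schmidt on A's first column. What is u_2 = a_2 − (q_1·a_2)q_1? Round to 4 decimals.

q_1 = a_1/‖a_1‖ = (-3, -3, -2, 4)/6.1644 = (-0.4867, -0.4867, -0.3244, 0.6489).
r_{12} = q_1·a_2 = 2.5955.
u_2 = a_2 − 2.5955·q_1 = (0.2632, 2.2632, -3.1579, 0.3158).

u_2 = (0.2632, 2.2632, -3.1579, 0.3158)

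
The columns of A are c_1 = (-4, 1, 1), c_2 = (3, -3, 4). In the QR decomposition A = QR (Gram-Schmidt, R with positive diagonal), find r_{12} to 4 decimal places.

e_1 = c_1/‖c_1‖ = (-4, 1, 1)/4.2426 = (-0.9428, 0.2357, 0.2357).
r_{12} = e_1·c_2 = -2.5927.

r_{12} = -2.5927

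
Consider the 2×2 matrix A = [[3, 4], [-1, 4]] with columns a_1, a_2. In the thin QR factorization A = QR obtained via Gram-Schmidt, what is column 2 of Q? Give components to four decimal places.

q_2 = (0.3162, 0.9487)

a_1 = (3, -1); ‖a_1‖ = 3.1623, so q_1 = (0.9487, -0.3162).
q_1·a_2 = 0.9487·4 + (-0.3162)·4 = 2.5298.
u_2 = a_2 − 2.5298·q_1 = (1.6000, 4.8000).
‖u_2‖ = 5.0596, so q_2 = (0.3162, 0.9487).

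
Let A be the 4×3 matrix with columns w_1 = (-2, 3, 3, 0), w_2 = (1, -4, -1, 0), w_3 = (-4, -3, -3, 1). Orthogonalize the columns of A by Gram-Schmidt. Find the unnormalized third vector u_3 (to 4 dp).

w_1 = (-2, 3, 3, 0); ‖w_1‖ = 4.6904, so e_1 = (-0.4264, 0.6396, 0.6396, 0.0000).
e_1·w_2 = (-0.4264)·1 + 0.6396·(-4) + 0.6396·(-1) + 0.0000·0 = -3.6244.
u_2 = w_2 + 3.6244·e_1 = (-0.5455, -1.6818, 1.3182, 0.0000).
‖u_2‖ = 2.2054, so e_2 = (-0.2473, -0.7626, 0.5977, 0.0000).
e_1·w_3 = (-0.4264)·(-4) + 0.6396·(-3) + 0.6396·(-3) + 0.0000·1 = -2.1320; e_2·w_3 = (-0.2473)·(-4) + (-0.7626)·(-3) + 0.5977·(-3) + 0.0000·1 = 1.4840.
u_3 = w_3 + 2.1320·e_1 − 1.4840·e_2 = (-4.5421, -0.5047, -2.5234, 1.0000).

u_3 = (-4.5421, -0.5047, -2.5234, 1.0000)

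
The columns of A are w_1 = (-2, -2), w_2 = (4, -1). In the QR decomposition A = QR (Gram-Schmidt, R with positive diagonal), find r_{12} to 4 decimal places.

w_1 = (-2, -2); ‖w_1‖ = 2.8284, so e_1 = (-0.7071, -0.7071).
r_{12} = e_1·w_2 = -2.1213.

r_{12} = -2.1213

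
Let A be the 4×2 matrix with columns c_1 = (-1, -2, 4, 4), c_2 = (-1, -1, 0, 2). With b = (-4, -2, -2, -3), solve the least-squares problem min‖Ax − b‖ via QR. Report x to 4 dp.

c_1 = (-1, -2, 4, 4); ‖c_1‖ = 6.0828, so e_1 = (-0.1644, -0.3288, 0.6576, 0.6576).
e_1·c_2 = (-0.1644)·(-1) + (-0.3288)·(-1) + 0.6576·0 + 0.6576·2 = 1.8084.
u_2 = c_2 − 1.8084·e_1 = (-0.7027, -0.4054, -1.1892, 0.8108).
‖u_2‖ = 1.6522, so e_2 = (-0.4253, -0.2454, -0.7198, 0.4907).
Qᵀb = (-1.9728, 2.1593).
Back-substitute: x_2 = 2.1593/1.6522 = 1.3069.
x_1 = (-1.9728 − 1.8084·1.3069)/6.0828 = -0.7129.

x = (-0.7129, 1.3069)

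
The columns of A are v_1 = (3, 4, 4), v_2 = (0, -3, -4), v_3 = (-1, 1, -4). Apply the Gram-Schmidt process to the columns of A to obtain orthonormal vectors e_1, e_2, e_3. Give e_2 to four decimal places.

e_2 = (0.8450, -0.1107, -0.5231)

e_1 = v_1/‖v_1‖ = (3, 4, 4)/6.4031 = (0.4685, 0.6247, 0.6247).
r_{12} = e_1·v_2 = -4.3729.
u_2 = v_2 + 4.3729·e_1 = (2.0488, -0.2683, -1.2683).
‖u_2‖ = 2.4245, so e_2 = (0.8450, -0.1107, -0.5231).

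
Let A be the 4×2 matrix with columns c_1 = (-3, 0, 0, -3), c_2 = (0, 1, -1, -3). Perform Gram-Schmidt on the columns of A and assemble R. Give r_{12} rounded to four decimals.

e_1 = c_1/‖c_1‖ = (-3, 0, 0, -3)/4.2426 = (-0.7071, 0.0000, 0.0000, -0.7071).
r_{12} = e_1·c_2 = 2.1213.

r_{12} = 2.1213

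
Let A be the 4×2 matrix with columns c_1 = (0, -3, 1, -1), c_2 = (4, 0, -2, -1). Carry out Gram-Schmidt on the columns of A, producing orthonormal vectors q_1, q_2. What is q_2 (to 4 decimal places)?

q_2 = (0.8748, -0.0596, -0.4175, -0.2386)

c_1 = (0, -3, 1, -1); ‖c_1‖ = 3.3166, so q_1 = (0.0000, -0.9045, 0.3015, -0.3015).
q_1·c_2 = 0.0000·4 + (-0.9045)·0 + 0.3015·(-2) + (-0.3015)·(-1) = -0.3015.
u_2 = c_2 + 0.3015·q_1 = (4.0000, -0.2727, -1.9091, -1.0909).
‖u_2‖ = 4.5726, so q_2 = (0.8748, -0.0596, -0.4175, -0.2386).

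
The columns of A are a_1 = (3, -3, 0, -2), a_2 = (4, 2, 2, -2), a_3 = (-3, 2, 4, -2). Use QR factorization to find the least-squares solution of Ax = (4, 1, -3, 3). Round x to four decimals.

x = (-0.7466, 0.6489, -1.1760)

q_1 = a_1/‖a_1‖ = (3, -3, 0, -2)/4.6904 = (0.6396, -0.6396, 0.0000, -0.4264).
r_{12} = q_1·a_2 = 2.1320.
u_2 = a_2 − 2.1320·q_1 = (2.6364, 3.3636, 2.0000, -1.0909).
‖u_2‖ = 4.8430, so q_2 = (0.5444, 0.6945, 0.4130, -0.2253).
r_{13} = q_1·a_3 = -2.3452; r_{23} = q_2·a_3 = 1.8584.
u_3 = a_3 + 2.3452·q_1 − 1.8584·q_2 = (-2.5116, -0.7907, 3.2326, -2.5814).
‖u_3‖ = 4.9037, so q_3 = (-0.5122, -0.1612, 0.6592, -0.5264).
Qᵀb = (0.6396, 0.9573, -5.7669).
Back-substitute: x_3 = -5.7669/4.9037 = -1.1760.
x_2 = (0.9573 − 1.8584·(-1.1760))/4.8430 = 0.6489.
x_1 = (0.6396 − 2.1320·0.6489 + 2.3452·(-1.1760))/4.6904 = -0.7466.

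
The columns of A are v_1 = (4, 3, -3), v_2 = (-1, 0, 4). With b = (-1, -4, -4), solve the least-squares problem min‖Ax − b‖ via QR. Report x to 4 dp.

q_1 = v_1/‖v_1‖ = (4, 3, -3)/5.8310 = (0.6860, 0.5145, -0.5145).
r_{12} = q_1·v_2 = -2.7440.
u_2 = v_2 + 2.7440·q_1 = (0.8824, 1.4118, 2.5882).
‖u_2‖ = 3.0774, so q_2 = (0.2867, 0.4587, 0.8410).
Qᵀb = (-0.6860, -5.4859).
Back-substitute: x_2 = -5.4859/3.0774 = -1.7826.
x_1 = (-0.6860 + 2.7440·(-1.7826))/5.8310 = -0.9565.

x = (-0.9565, -1.7826)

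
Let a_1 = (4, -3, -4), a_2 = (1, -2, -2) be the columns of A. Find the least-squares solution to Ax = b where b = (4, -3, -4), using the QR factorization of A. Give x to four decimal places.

x = (1.0000, 0.0000)

a_1 = (4, -3, -4); ‖a_1‖ = 6.4031, so e_1 = (0.6247, -0.4685, -0.6247).
e_1·a_2 = 0.6247·1 + (-0.4685)·(-2) + (-0.6247)·(-2) = 2.8111.
u_2 = a_2 − 2.8111·e_1 = (-0.7561, -0.6829, -0.2439).
‖u_2‖ = 1.0476, so e_2 = (-0.7217, -0.6519, -0.2328).
Qᵀb = (6.4031, 0.0000).
Back-substitute: x_2 = 0.0000/1.0476 = 0.0000.
x_1 = (6.4031 − 2.8111·0.0000)/6.4031 = 1.0000.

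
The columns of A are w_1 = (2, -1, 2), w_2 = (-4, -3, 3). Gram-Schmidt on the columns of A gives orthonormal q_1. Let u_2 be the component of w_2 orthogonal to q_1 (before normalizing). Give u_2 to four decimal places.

u_2 = (-4.2222, -2.8889, 2.7778)

w_1 = (2, -1, 2); ‖w_1‖ = 3.0000, so q_1 = (0.6667, -0.3333, 0.6667).
q_1·w_2 = 0.6667·(-4) + (-0.3333)·(-3) + 0.6667·3 = 0.3333.
u_2 = w_2 − 0.3333·q_1 = (-4.2222, -2.8889, 2.7778).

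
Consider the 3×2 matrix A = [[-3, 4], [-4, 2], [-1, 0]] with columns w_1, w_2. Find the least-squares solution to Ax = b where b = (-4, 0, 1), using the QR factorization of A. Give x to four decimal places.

x = (-0.8333, -1.6333)

w_1 = (-3, -4, -1); ‖w_1‖ = 5.0990, so q_1 = (-0.5883, -0.7845, -0.1961).
q_1·w_2 = (-0.5883)·4 + (-0.7845)·2 + (-0.1961)·0 = -3.9223.
u_2 = w_2 + 3.9223·q_1 = (1.6923, -1.0769, -0.7692).
‖u_2‖ = 2.1483, so q_2 = (0.7877, -0.5013, -0.3581).
Qᵀb = (2.1573, -3.5090).
Back-substitute: x_2 = -3.5090/2.1483 = -1.6333.
x_1 = (2.1573 + 3.9223·(-1.6333))/5.0990 = -0.8333.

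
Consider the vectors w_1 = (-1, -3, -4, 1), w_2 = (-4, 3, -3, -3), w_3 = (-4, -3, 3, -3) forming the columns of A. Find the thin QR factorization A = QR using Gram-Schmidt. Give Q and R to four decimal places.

Q = [[-0.1925, -0.5915, -0.5289], [-0.5774, 0.5289, -0.5915], [-0.7698, -0.3697, 0.4834], [0.1925, -0.4834, -0.3697]], R = [[5.1962, 0.7698, -0.3849], [0.0000, 6.5121, 1.1204], [0.0000, 0.0000, 6.4495]]

w_1 = (-1, -3, -4, 1); ‖w_1‖ = 5.1962, so e_1 = (-0.1925, -0.5774, -0.7698, 0.1925).
e_1·w_2 = (-0.1925)·(-4) + (-0.5774)·3 + (-0.7698)·(-3) + 0.1925·(-3) = 0.7698.
u_2 = w_2 − 0.7698·e_1 = (-3.8519, 3.4444, -2.4074, -3.1481).
‖u_2‖ = 6.5121, so e_2 = (-0.5915, 0.5289, -0.3697, -0.4834).
e_1·w_3 = (-0.1925)·(-4) + (-0.5774)·(-3) + (-0.7698)·3 + 0.1925·(-3) = -0.3849; e_2·w_3 = (-0.5915)·(-4) + 0.5289·(-3) + (-0.3697)·3 + (-0.4834)·(-3) = 1.1204.
u_3 = w_3 + 0.3849·e_1 − 1.1204·e_2 = (-3.4114, -3.8148, 3.1179, -2.3843).
‖u_3‖ = 6.4495, so e_3 = (-0.5289, -0.5915, 0.4834, -0.3697).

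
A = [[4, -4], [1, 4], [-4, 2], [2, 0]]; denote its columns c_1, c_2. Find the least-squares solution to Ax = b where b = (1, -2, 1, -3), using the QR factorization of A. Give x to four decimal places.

c_1 = (4, 1, -4, 2); ‖c_1‖ = 6.0828, so e_1 = (0.6576, 0.1644, -0.6576, 0.3288).
e_1·c_2 = 0.6576·(-4) + 0.1644·4 + (-0.6576)·2 + 0.3288·0 = -3.2880.
u_2 = c_2 + 3.2880·e_1 = (-1.8378, 4.5405, -0.1622, 1.0811).
‖u_2‖ = 5.0189, so e_2 = (-0.3662, 0.9047, -0.0323, 0.2154).
Qᵀb = (-1.3152, -2.8541).
Back-substitute: x_2 = -2.8541/5.0189 = -0.5687.
x_1 = (-1.3152 + 3.2880·(-0.5687))/6.0828 = -0.5236.

x = (-0.5236, -0.5687)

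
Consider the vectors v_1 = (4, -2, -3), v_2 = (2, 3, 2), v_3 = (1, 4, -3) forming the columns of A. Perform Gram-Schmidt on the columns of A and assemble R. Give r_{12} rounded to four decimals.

v_1 = (4, -2, -3); ‖v_1‖ = 5.3852, so e_1 = (0.7428, -0.3714, -0.5571).
r_{12} = e_1·v_2 = -0.7428.

r_{12} = -0.7428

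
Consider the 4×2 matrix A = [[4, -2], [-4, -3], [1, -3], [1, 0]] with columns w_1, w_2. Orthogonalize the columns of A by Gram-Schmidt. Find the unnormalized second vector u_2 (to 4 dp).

q_1 = w_1/‖w_1‖ = (4, -4, 1, 1)/5.8310 = (0.6860, -0.6860, 0.1715, 0.1715).
r_{12} = q_1·w_2 = 0.1715.
u_2 = w_2 − 0.1715·q_1 = (-2.1176, -2.8824, -3.0294, -0.0294).

u_2 = (-2.1176, -2.8824, -3.0294, -0.0294)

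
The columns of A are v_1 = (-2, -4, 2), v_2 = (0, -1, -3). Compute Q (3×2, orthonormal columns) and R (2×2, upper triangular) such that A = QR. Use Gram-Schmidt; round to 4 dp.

Q = [[-0.4082, -0.0531], [-0.8165, -0.4252], [0.4082, -0.9035]], R = [[4.8990, -0.4082], [0.0000, 3.1358]]

v_1 = (-2, -4, 2); ‖v_1‖ = 4.8990, so e_1 = (-0.4082, -0.8165, 0.4082).
e_1·v_2 = (-0.4082)·0 + (-0.8165)·(-1) + 0.4082·(-3) = -0.4082.
u_2 = v_2 + 0.4082·e_1 = (-0.1667, -1.3333, -2.8333).
‖u_2‖ = 3.1358, so e_2 = (-0.0531, -0.4252, -0.9035).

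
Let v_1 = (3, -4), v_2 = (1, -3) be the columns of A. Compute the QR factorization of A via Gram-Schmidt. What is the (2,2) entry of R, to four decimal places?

v_1 = (3, -4); ‖v_1‖ = 5.0000, so e_1 = (0.6000, -0.8000).
e_1·v_2 = 0.6000·1 + (-0.8000)·(-3) = 3.0000.
u_2 = v_2 − 3.0000·e_1 = (-0.8000, -0.6000).
r_{22} = ‖u_2‖ = 1.0000.

r_{22} = 1.0000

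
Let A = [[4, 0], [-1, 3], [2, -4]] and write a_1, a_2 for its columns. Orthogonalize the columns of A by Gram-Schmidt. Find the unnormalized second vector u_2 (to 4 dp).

a_1 = (4, -1, 2); ‖a_1‖ = 4.5826, so e_1 = (0.8729, -0.2182, 0.4364).
e_1·a_2 = 0.8729·0 + (-0.2182)·3 + 0.4364·(-4) = -2.4004.
u_2 = a_2 + 2.4004·e_1 = (2.0952, 2.4762, -2.9524).

u_2 = (2.0952, 2.4762, -2.9524)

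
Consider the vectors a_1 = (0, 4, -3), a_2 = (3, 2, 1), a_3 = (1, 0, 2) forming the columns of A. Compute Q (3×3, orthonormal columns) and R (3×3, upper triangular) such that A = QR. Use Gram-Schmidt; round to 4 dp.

a_1 = (0, 4, -3); ‖a_1‖ = 5.0000, so e_1 = (0.0000, 0.8000, -0.6000).
e_1·a_2 = 0.0000·3 + 0.8000·2 + (-0.6000)·1 = 1.0000.
u_2 = a_2 − 1.0000·e_1 = (3.0000, 1.2000, 1.6000).
‖u_2‖ = 3.6056, so e_2 = (0.8321, 0.3328, 0.4438).
e_1·a_3 = 0.0000·1 + 0.8000·0 + (-0.6000)·2 = -1.2000; e_2·a_3 = 0.8321·1 + 0.3328·0 + 0.4438·2 = 1.7196.
u_3 = a_3 + 1.2000·e_1 − 1.7196·e_2 = (-0.4308, 0.3877, 0.5169).
‖u_3‖ = 0.7766, so e_3 = (-0.5547, 0.4992, 0.6656).

Q = [[0.0000, 0.8321, -0.5547], [0.8000, 0.3328, 0.4992], [-0.6000, 0.4438, 0.6656]], R = [[5.0000, 1.0000, -1.2000], [0.0000, 3.6056, 1.7196], [0.0000, 0.0000, 0.7766]]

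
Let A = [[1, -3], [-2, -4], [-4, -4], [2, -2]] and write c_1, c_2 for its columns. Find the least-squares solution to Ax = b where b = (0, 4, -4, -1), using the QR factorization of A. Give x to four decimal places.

c_1 = (1, -2, -4, 2); ‖c_1‖ = 5.0000, so q_1 = (0.2000, -0.4000, -0.8000, 0.4000).
q_1·c_2 = 0.2000·(-3) + (-0.4000)·(-4) + (-0.8000)·(-4) + 0.4000·(-2) = 3.4000.
u_2 = c_2 − 3.4000·q_1 = (-3.6800, -2.6400, -1.2800, -3.3600).
‖u_2‖ = 5.7827, so q_2 = (-0.6364, -0.4565, -0.2213, -0.5810).
Qᵀb = (1.2000, -0.3597).
Back-substitute: x_2 = -0.3597/5.7827 = -0.0622.
x_1 = (1.2000 − 3.4000·(-0.0622))/5.0000 = 0.2823.

x = (0.2823, -0.0622)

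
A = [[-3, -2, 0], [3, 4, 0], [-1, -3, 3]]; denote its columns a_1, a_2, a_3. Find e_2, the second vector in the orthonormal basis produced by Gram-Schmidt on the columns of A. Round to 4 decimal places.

e_1 = a_1/‖a_1‖ = (-3, 3, -1)/4.3589 = (-0.6882, 0.6882, -0.2294).
r_{12} = e_1·a_2 = 4.8177.
u_2 = a_2 − 4.8177·e_1 = (1.3158, 0.6842, -1.8947).
‖u_2‖ = 2.4061, so e_2 = (0.5468, 0.2844, -0.7875).

e_2 = (0.5468, 0.2844, -0.7875)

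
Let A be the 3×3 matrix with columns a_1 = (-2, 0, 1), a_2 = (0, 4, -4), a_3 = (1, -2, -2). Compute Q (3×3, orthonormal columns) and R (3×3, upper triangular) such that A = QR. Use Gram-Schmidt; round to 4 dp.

e_1 = a_1/‖a_1‖ = (-2, 0, 1)/2.2361 = (-0.8944, 0.0000, 0.4472).
r_{12} = e_1·a_2 = -1.7889.
u_2 = a_2 + 1.7889·e_1 = (-1.6000, 4.0000, -3.2000).
‖u_2‖ = 5.3666, so e_2 = (-0.2981, 0.7454, -0.5963).
r_{13} = e_1·a_3 = -1.7889; r_{23} = e_2·a_3 = -0.5963.
u_3 = a_3 + 1.7889·e_1 + 0.5963·e_2 = (-0.7778, -1.5556, -1.5556).
‖u_3‖ = 2.3333, so e_3 = (-0.3333, -0.6667, -0.6667).

Q = [[-0.8944, -0.2981, -0.3333], [0.0000, 0.7454, -0.6667], [0.4472, -0.5963, -0.6667]], R = [[2.2361, -1.7889, -1.7889], [0.0000, 5.3666, -0.5963], [0.0000, 0.0000, 2.3333]]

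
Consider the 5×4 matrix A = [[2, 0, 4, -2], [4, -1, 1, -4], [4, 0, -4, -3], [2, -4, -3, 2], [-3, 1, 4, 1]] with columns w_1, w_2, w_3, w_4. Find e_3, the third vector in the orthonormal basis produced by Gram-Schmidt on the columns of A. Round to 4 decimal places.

e_1 = w_1/‖w_1‖ = (2, 4, 4, 2, -3)/7.0000 = (0.2857, 0.5714, 0.5714, 0.2857, -0.4286).
r_{12} = e_1·w_2 = -2.1429.
u_2 = w_2 + 2.1429·e_1 = (0.6122, 0.2245, 1.2245, -3.3878, 0.0816).
‖u_2‖ = 3.6617, so e_2 = (0.1672, 0.0613, 0.3344, -0.9252, 0.0223).
r_{13} = e_1·w_3 = -3.1429; r_{23} = e_2·w_3 = 2.2572.
u_3 = w_3 + 3.1429·e_1 − 2.2572·e_2 = (4.5205, 2.6575, -2.9589, -0.0137, 2.6027).
‖u_3‖ = 6.5595, so e_3 = (0.6892, 0.4051, -0.4511, -0.0021, 0.3968).

e_3 = (0.6892, 0.4051, -0.4511, -0.0021, 0.3968)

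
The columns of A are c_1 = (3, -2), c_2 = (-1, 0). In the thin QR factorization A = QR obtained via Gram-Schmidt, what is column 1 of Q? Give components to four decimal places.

e_1 = c_1/‖c_1‖ = (3, -2)/3.6056 = (0.8321, -0.5547).

e_1 = (0.8321, -0.5547)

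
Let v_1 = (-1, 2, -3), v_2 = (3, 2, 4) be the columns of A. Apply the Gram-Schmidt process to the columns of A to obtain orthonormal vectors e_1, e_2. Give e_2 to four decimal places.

e_2 = (0.4908, 0.7916, 0.3641)

e_1 = v_1/‖v_1‖ = (-1, 2, -3)/3.7417 = (-0.2673, 0.5345, -0.8018).
r_{12} = e_1·v_2 = -2.9399.
u_2 = v_2 + 2.9399·e_1 = (2.2143, 3.5714, 1.6429).
‖u_2‖ = 4.5119, so e_2 = (0.4908, 0.7916, 0.3641).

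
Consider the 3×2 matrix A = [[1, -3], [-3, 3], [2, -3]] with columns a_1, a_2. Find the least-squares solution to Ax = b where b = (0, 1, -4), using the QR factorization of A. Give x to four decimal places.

e_1 = a_1/‖a_1‖ = (1, -3, 2)/3.7417 = (0.2673, -0.8018, 0.5345).
r_{12} = e_1·a_2 = -4.8107.
u_2 = a_2 + 4.8107·e_1 = (-1.7143, -0.8571, -0.4286).
‖u_2‖ = 1.9640, so e_2 = (-0.8729, -0.4364, -0.2182).
Qᵀb = (-2.9399, 0.4364).
Back-substitute: x_2 = 0.4364/1.9640 = 0.2222.
x_1 = (-2.9399 + 4.8107·0.2222)/3.7417 = -0.5000.

x = (-0.5000, 0.2222)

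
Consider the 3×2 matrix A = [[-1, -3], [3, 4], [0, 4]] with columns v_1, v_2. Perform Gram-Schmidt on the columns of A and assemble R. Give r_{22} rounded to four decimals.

v_1 = (-1, 3, 0); ‖v_1‖ = 3.1623, so e_1 = (-0.3162, 0.9487, 0.0000).
e_1·v_2 = (-0.3162)·(-3) + 0.9487·4 + 0.0000·4 = 4.7434.
u_2 = v_2 − 4.7434·e_1 = (-1.5000, -0.5000, 4.0000).
r_{22} = ‖u_2‖ = 4.3012.

r_{22} = 4.3012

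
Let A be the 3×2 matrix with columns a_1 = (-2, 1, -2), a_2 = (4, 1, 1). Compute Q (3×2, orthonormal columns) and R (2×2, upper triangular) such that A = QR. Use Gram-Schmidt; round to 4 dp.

a_1 = (-2, 1, -2); ‖a_1‖ = 3.0000, so q_1 = (-0.6667, 0.3333, -0.6667).
q_1·a_2 = (-0.6667)·4 + 0.3333·1 + (-0.6667)·1 = -3.0000.
u_2 = a_2 + 3.0000·q_1 = (2.0000, 2.0000, -1.0000).
‖u_2‖ = 3.0000, so q_2 = (0.6667, 0.6667, -0.3333).

Q = [[-0.6667, 0.6667], [0.3333, 0.6667], [-0.6667, -0.3333]], R = [[3.0000, -3.0000], [0.0000, 3.0000]]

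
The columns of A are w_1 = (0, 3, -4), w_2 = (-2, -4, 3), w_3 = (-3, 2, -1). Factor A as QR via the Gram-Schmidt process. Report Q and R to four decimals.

Q = [[0.0000, -0.8192, -0.5735], [0.6000, -0.4588, 0.6554], [-0.8000, -0.3441, 0.4915]], R = [[5.0000, -4.8000, 2.0000], [0.0000, 2.4413, 1.8842], [0.0000, 0.0000, 2.5396]]

w_1 = (0, 3, -4); ‖w_1‖ = 5.0000, so e_1 = (0.0000, 0.6000, -0.8000).
e_1·w_2 = 0.0000·(-2) + 0.6000·(-4) + (-0.8000)·3 = -4.8000.
u_2 = w_2 + 4.8000·e_1 = (-2.0000, -1.1200, -0.8400).
‖u_2‖ = 2.4413, so e_2 = (-0.8192, -0.4588, -0.3441).
e_1·w_3 = 0.0000·(-3) + 0.6000·2 + (-0.8000)·(-1) = 2.0000; e_2·w_3 = (-0.8192)·(-3) + (-0.4588)·2 + (-0.3441)·(-1) = 1.8842.
u_3 = w_3 − 2.0000·e_1 − 1.8842·e_2 = (-1.4564, 1.6644, 1.2483).
‖u_3‖ = 2.5396, so e_3 = (-0.5735, 0.6554, 0.4915).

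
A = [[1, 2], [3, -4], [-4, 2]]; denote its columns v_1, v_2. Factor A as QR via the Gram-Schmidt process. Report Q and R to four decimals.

Q = [[0.1961, 0.7926], [0.5883, -0.5661], [-0.7845, -0.2265]], R = [[5.0990, -3.5301], [0.0000, 3.3968]]

v_1 = (1, 3, -4); ‖v_1‖ = 5.0990, so e_1 = (0.1961, 0.5883, -0.7845).
e_1·v_2 = 0.1961·2 + 0.5883·(-4) + (-0.7845)·2 = -3.5301.
u_2 = v_2 + 3.5301·e_1 = (2.6923, -1.9231, -0.7692).
‖u_2‖ = 3.3968, so e_2 = (0.7926, -0.5661, -0.2265).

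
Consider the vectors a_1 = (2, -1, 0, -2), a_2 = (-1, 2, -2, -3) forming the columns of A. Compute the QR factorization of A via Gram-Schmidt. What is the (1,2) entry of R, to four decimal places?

a_1 = (2, -1, 0, -2); ‖a_1‖ = 3.0000, so q_1 = (0.6667, -0.3333, 0.0000, -0.6667).
r_{12} = q_1·a_2 = 0.6667.

r_{12} = 0.6667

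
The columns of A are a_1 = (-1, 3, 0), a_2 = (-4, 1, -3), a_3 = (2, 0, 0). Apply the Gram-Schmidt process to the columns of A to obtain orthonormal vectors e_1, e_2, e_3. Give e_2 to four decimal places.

a_1 = (-1, 3, 0); ‖a_1‖ = 3.1623, so e_1 = (-0.3162, 0.9487, 0.0000).
e_1·a_2 = (-0.3162)·(-4) + 0.9487·1 + 0.0000·(-3) = 2.2136.
u_2 = a_2 − 2.2136·e_1 = (-3.3000, -1.1000, -3.0000).
‖u_2‖ = 4.5935, so e_2 = (-0.7184, -0.2395, -0.6531).

e_2 = (-0.7184, -0.2395, -0.6531)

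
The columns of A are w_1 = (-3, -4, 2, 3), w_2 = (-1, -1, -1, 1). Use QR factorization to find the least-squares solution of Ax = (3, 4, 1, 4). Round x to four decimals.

e_1 = w_1/‖w_1‖ = (-3, -4, 2, 3)/6.1644 = (-0.4867, -0.6489, 0.3244, 0.4867).
r_{12} = e_1·w_2 = 1.2978.
u_2 = w_2 − 1.2978·e_1 = (-0.3684, -0.1579, -1.4211, 0.3684).
‖u_2‖ = 1.5218, so e_2 = (-0.2421, -0.1038, -0.9338, 0.2421).
Qᵀb = (-1.7844, -1.1067).
Back-substitute: x_2 = -1.1067/1.5218 = -0.7273.
x_1 = (-1.7844 − 1.2978·(-0.7273))/6.1644 = -0.1364.

x = (-0.1364, -0.7273)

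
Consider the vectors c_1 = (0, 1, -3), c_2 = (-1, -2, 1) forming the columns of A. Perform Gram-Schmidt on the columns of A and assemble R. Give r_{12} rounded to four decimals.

r_{12} = -1.5811

e_1 = c_1/‖c_1‖ = (0, 1, -3)/3.1623 = (0.0000, 0.3162, -0.9487).
r_{12} = e_1·c_2 = -1.5811.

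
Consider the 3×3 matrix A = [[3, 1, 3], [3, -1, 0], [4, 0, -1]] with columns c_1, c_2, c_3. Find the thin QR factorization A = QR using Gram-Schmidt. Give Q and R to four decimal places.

c_1 = (3, 3, 4); ‖c_1‖ = 5.8310, so q_1 = (0.5145, 0.5145, 0.6860).
q_1·c_2 = 0.5145·1 + 0.5145·(-1) + 0.6860·0 = 0.0000.
u_2 = c_2 + 0.0000·q_1 = (1.0000, -1.0000, 0.0000).
‖u_2‖ = 1.4142, so q_2 = (0.7071, -0.7071, 0.0000).
q_1·c_3 = 0.5145·3 + 0.5145·0 + 0.6860·(-1) = 0.8575; q_2·c_3 = 0.7071·3 + (-0.7071)·0 + 0.0000·(-1) = 2.1213.
u_3 = c_3 − 0.8575·q_1 − 2.1213·q_2 = (1.0588, 1.0588, -1.5882).
‖u_3‖ = 2.1828, so q_3 = (0.4851, 0.4851, -0.7276).

Q = [[0.5145, 0.7071, 0.4851], [0.5145, -0.7071, 0.4851], [0.6860, 0.0000, -0.7276]], R = [[5.8310, 0.0000, 0.8575], [0.0000, 1.4142, 2.1213], [0.0000, 0.0000, 2.1828]]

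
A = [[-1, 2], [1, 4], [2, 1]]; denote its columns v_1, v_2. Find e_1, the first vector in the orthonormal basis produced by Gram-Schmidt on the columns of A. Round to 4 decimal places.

v_1 = (-1, 1, 2); ‖v_1‖ = 2.4495, so e_1 = (-0.4082, 0.4082, 0.8165).

e_1 = (-0.4082, 0.4082, 0.8165)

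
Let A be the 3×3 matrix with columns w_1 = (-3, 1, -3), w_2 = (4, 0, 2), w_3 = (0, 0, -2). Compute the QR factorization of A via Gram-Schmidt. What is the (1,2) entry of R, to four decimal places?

e_1 = w_1/‖w_1‖ = (-3, 1, -3)/4.3589 = (-0.6882, 0.2294, -0.6882).
r_{12} = e_1·w_2 = -4.1295.

r_{12} = -4.1295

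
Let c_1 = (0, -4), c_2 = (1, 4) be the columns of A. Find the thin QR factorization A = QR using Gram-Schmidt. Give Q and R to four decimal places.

Q = [[0.0000, 1.0000], [-1.0000, 0.0000]], R = [[4.0000, -4.0000], [0.0000, 1.0000]]

e_1 = c_1/‖c_1‖ = (0, -4)/4.0000 = (0.0000, -1.0000).
r_{12} = e_1·c_2 = -4.0000.
u_2 = c_2 + 4.0000·e_1 = (1.0000, 0.0000).
‖u_2‖ = 1.0000, so e_2 = (1.0000, 0.0000).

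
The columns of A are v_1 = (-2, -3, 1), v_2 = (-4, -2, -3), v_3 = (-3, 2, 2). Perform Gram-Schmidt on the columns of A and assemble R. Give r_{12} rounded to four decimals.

r_{12} = 2.9399

v_1 = (-2, -3, 1); ‖v_1‖ = 3.7417, so q_1 = (-0.5345, -0.8018, 0.2673).
r_{12} = q_1·v_2 = 2.9399.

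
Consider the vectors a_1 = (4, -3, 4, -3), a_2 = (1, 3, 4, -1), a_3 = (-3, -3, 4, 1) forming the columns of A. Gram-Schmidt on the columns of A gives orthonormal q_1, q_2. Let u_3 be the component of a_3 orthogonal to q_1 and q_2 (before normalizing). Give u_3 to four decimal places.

u_3 = (-3.7990, -2.4333, 3.1750, 1.6014)

q_1 = a_1/‖a_1‖ = (4, -3, 4, -3)/7.0711 = (0.5657, -0.4243, 0.5657, -0.4243).
r_{12} = q_1·a_2 = 1.9799.
u_2 = a_2 − 1.9799·q_1 = (-0.1200, 3.8400, 2.8800, -0.1600).
‖u_2‖ = 4.8042, so q_2 = (-0.0250, 0.7993, 0.5995, -0.0333).
r_{13} = q_1·a_3 = 1.4142; r_{23} = q_2·a_3 = 0.0416.
u_3 = a_3 − 1.4142·q_1 − 0.0416·q_2 = (-3.7990, -2.4333, 3.1750, 1.6014).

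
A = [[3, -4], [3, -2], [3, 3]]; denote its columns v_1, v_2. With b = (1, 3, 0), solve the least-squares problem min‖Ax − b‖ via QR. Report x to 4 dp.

e_1 = v_1/‖v_1‖ = (3, 3, 3)/5.1962 = (0.5774, 0.5774, 0.5774).
r_{12} = e_1·v_2 = -1.7321.
u_2 = v_2 + 1.7321·e_1 = (-3.0000, -1.0000, 4.0000).
‖u_2‖ = 5.0990, so e_2 = (-0.5883, -0.1961, 0.7845).
Qᵀb = (2.3094, -1.1767).
Back-substitute: x_2 = -1.1767/5.0990 = -0.2308.
x_1 = (2.3094 + 1.7321·(-0.2308))/5.1962 = 0.3675.

x = (0.3675, -0.2308)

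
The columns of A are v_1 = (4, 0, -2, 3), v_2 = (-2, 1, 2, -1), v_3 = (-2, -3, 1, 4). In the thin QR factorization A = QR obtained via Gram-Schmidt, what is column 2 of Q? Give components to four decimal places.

q_2 = (0.0461, 0.6679, 0.6449, 0.3685)

v_1 = (4, 0, -2, 3); ‖v_1‖ = 5.3852, so q_1 = (0.7428, 0.0000, -0.3714, 0.5571).
q_1·v_2 = 0.7428·(-2) + 0.0000·1 + (-0.3714)·2 + 0.5571·(-1) = -2.7854.
u_2 = v_2 + 2.7854·q_1 = (0.0690, 1.0000, 0.9655, 0.5517).
‖u_2‖ = 1.4971, so q_2 = (0.0461, 0.6679, 0.6449, 0.3685).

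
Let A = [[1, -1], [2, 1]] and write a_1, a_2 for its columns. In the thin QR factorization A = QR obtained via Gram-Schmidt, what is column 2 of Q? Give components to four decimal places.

a_1 = (1, 2); ‖a_1‖ = 2.2361, so e_1 = (0.4472, 0.8944).
e_1·a_2 = 0.4472·(-1) + 0.8944·1 = 0.4472.
u_2 = a_2 − 0.4472·e_1 = (-1.2000, 0.6000).
‖u_2‖ = 1.3416, so e_2 = (-0.8944, 0.4472).

e_2 = (-0.8944, 0.4472)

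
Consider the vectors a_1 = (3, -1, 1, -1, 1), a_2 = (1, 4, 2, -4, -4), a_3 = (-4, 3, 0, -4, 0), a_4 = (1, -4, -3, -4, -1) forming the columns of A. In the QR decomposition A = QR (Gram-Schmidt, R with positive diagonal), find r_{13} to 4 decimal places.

r_{13} = -3.0509

a_1 = (3, -1, 1, -1, 1); ‖a_1‖ = 3.6056, so q_1 = (0.8321, -0.2774, 0.2774, -0.2774, 0.2774).
r_{13} = q_1·a_3 = -3.0509.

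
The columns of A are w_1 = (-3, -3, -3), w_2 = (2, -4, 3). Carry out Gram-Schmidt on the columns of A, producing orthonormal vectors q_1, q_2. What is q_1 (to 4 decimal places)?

q_1 = (-0.5774, -0.5774, -0.5774)

w_1 = (-3, -3, -3); ‖w_1‖ = 5.1962, so q_1 = (-0.5774, -0.5774, -0.5774).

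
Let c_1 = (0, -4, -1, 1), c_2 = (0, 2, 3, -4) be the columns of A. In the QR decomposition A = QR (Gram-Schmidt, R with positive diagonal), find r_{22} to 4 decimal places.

c_1 = (0, -4, -1, 1); ‖c_1‖ = 4.2426, so e_1 = (0.0000, -0.9428, -0.2357, 0.2357).
e_1·c_2 = 0.0000·0 + (-0.9428)·2 + (-0.2357)·3 + 0.2357·(-4) = -3.5355.
u_2 = c_2 + 3.5355·e_1 = (0.0000, -1.3333, 2.1667, -3.1667).
r_{22} = ‖u_2‖ = 4.0620.

r_{22} = 4.0620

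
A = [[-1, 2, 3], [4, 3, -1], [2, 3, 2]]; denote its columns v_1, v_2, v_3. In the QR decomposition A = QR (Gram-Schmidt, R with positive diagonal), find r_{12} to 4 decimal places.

r_{12} = 3.4915

v_1 = (-1, 4, 2); ‖v_1‖ = 4.5826, so e_1 = (-0.2182, 0.8729, 0.4364).
r_{12} = e_1·v_2 = 3.4915.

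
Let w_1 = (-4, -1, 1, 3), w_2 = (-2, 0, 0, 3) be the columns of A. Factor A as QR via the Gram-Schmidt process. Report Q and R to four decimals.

w_1 = (-4, -1, 1, 3); ‖w_1‖ = 5.1962, so e_1 = (-0.7698, -0.1925, 0.1925, 0.5774).
e_1·w_2 = (-0.7698)·(-2) + (-0.1925)·0 + 0.1925·0 + 0.5774·3 = 3.2717.
u_2 = w_2 − 3.2717·e_1 = (0.5185, 0.6296, -0.6296, 1.1111).
‖u_2‖ = 1.5154, so e_2 = (0.3422, 0.4155, -0.4155, 0.7332).

Q = [[-0.7698, 0.3422], [-0.1925, 0.4155], [0.1925, -0.4155], [0.5774, 0.7332]], R = [[5.1962, 3.2717], [0.0000, 1.5154]]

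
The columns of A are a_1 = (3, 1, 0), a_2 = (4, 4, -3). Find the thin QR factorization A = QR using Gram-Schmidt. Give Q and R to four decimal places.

a_1 = (3, 1, 0); ‖a_1‖ = 3.1623, so e_1 = (0.9487, 0.3162, 0.0000).
e_1·a_2 = 0.9487·4 + 0.3162·4 + 0.0000·(-3) = 5.0596.
u_2 = a_2 − 5.0596·e_1 = (-0.8000, 2.4000, -3.0000).
‖u_2‖ = 3.9243, so e_2 = (-0.2039, 0.6116, -0.7645).

Q = [[0.9487, -0.2039], [0.3162, 0.6116], [0.0000, -0.7645]], R = [[3.1623, 5.0596], [0.0000, 3.9243]]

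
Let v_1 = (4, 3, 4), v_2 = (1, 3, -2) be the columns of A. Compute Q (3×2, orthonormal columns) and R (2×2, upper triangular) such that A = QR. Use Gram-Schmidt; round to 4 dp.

Q = [[0.6247, 0.1400], [0.4685, 0.7199], [0.6247, -0.6799]], R = [[6.4031, 0.7809], [0.0000, 3.6593]]

v_1 = (4, 3, 4); ‖v_1‖ = 6.4031, so q_1 = (0.6247, 0.4685, 0.6247).
q_1·v_2 = 0.6247·1 + 0.4685·3 + 0.6247·(-2) = 0.7809.
u_2 = v_2 − 0.7809·q_1 = (0.5122, 2.6341, -2.4878).
‖u_2‖ = 3.6593, so q_2 = (0.1400, 0.7199, -0.6799).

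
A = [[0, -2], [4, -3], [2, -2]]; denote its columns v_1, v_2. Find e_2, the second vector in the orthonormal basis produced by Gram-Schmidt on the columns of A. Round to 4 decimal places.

v_1 = (0, 4, 2); ‖v_1‖ = 4.4721, so e_1 = (0.0000, 0.8944, 0.4472).
e_1·v_2 = 0.0000·(-2) + 0.8944·(-3) + 0.4472·(-2) = -3.5777.
u_2 = v_2 + 3.5777·e_1 = (-2.0000, 0.2000, -0.4000).
‖u_2‖ = 2.0494, so e_2 = (-0.9759, 0.0976, -0.1952).

e_2 = (-0.9759, 0.0976, -0.1952)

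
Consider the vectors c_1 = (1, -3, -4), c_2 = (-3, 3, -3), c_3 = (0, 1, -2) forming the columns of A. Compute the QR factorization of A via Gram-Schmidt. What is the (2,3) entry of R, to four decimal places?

q_1 = c_1/‖c_1‖ = (1, -3, -4)/5.0990 = (0.1961, -0.5883, -0.7845).
r_{12} = q_1·c_2 = 0.0000.
u_2 = c_2 + 0.0000·q_1 = (-3.0000, 3.0000, -3.0000).
‖u_2‖ = 5.1962, so q_2 = (-0.5774, 0.5774, -0.5774).
r_{23} = q_2·c_3 = 1.7321.

r_{23} = 1.7321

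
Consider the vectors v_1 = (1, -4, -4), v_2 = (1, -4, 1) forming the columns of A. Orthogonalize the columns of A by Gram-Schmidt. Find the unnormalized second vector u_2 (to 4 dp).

u_2 = (0.6061, -2.4242, 2.5758)

v_1 = (1, -4, -4); ‖v_1‖ = 5.7446, so e_1 = (0.1741, -0.6963, -0.6963).
e_1·v_2 = 0.1741·1 + (-0.6963)·(-4) + (-0.6963)·1 = 2.2630.
u_2 = v_2 − 2.2630·e_1 = (0.6061, -2.4242, 2.5758).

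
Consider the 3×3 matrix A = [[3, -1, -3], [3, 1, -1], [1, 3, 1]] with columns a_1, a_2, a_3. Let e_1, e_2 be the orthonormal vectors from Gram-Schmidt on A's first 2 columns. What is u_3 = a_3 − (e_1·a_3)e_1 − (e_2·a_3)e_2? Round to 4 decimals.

a_1 = (3, 3, 1); ‖a_1‖ = 4.3589, so e_1 = (0.6882, 0.6882, 0.2294).
e_1·a_2 = 0.6882·(-1) + 0.6882·1 + 0.2294·3 = 0.6882.
u_2 = a_2 − 0.6882·e_1 = (-1.4737, 0.5263, 2.8421).
‖u_2‖ = 3.2444, so e_2 = (-0.4542, 0.1622, 0.8760).
e_1·a_3 = 0.6882·(-3) + 0.6882·(-1) + 0.2294·1 = -2.5236; e_2·a_3 = (-0.4542)·(-3) + 0.1622·(-1) + 0.8760·1 = 2.0764.
u_3 = a_3 + 2.5236·e_1 − 2.0764·e_2 = (-0.3200, 0.4000, -0.2400).

u_3 = (-0.3200, 0.4000, -0.2400)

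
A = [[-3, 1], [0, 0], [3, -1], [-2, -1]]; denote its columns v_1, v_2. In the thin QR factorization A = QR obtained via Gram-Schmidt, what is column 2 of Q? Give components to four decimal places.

e_2 = (0.3015, 0.0000, -0.3015, -0.9045)

v_1 = (-3, 0, 3, -2); ‖v_1‖ = 4.6904, so e_1 = (-0.6396, 0.0000, 0.6396, -0.4264).
e_1·v_2 = (-0.6396)·1 + 0.0000·0 + 0.6396·(-1) + (-0.4264)·(-1) = -0.8528.
u_2 = v_2 + 0.8528·e_1 = (0.4545, 0.0000, -0.4545, -1.3636).
‖u_2‖ = 1.5076, so e_2 = (0.3015, 0.0000, -0.3015, -0.9045).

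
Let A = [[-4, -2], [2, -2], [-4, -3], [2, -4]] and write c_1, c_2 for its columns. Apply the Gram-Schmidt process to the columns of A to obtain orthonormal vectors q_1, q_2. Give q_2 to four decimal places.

q_2 = (-0.2141, -0.4283, -0.3926, -0.7852)

c_1 = (-4, 2, -4, 2); ‖c_1‖ = 6.3246, so q_1 = (-0.6325, 0.3162, -0.6325, 0.3162).
q_1·c_2 = (-0.6325)·(-2) + 0.3162·(-2) + (-0.6325)·(-3) + 0.3162·(-4) = 1.2649.
u_2 = c_2 − 1.2649·q_1 = (-1.2000, -2.4000, -2.2000, -4.4000).
‖u_2‖ = 5.6036, so q_2 = (-0.2141, -0.4283, -0.3926, -0.7852).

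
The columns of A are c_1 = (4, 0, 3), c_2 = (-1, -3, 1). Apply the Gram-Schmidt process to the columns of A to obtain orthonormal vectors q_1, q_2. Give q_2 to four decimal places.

q_2 = (-0.2537, -0.9062, 0.3383)

c_1 = (4, 0, 3); ‖c_1‖ = 5.0000, so q_1 = (0.8000, 0.0000, 0.6000).
q_1·c_2 = 0.8000·(-1) + 0.0000·(-3) + 0.6000·1 = -0.2000.
u_2 = c_2 + 0.2000·q_1 = (-0.8400, -3.0000, 1.1200).
‖u_2‖ = 3.3106, so q_2 = (-0.2537, -0.9062, 0.3383).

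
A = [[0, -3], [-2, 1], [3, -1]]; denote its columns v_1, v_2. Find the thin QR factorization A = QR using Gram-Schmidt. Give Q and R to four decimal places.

Q = [[0.0000, -0.9958], [-0.5547, 0.0766], [0.8321, 0.0511]], R = [[3.6056, -1.3868], [0.0000, 3.0128]]

q_1 = v_1/‖v_1‖ = (0, -2, 3)/3.6056 = (0.0000, -0.5547, 0.8321).
r_{12} = q_1·v_2 = -1.3868.
u_2 = v_2 + 1.3868·q_1 = (-3.0000, 0.2308, 0.1538).
‖u_2‖ = 3.0128, so q_2 = (-0.9958, 0.0766, 0.0511).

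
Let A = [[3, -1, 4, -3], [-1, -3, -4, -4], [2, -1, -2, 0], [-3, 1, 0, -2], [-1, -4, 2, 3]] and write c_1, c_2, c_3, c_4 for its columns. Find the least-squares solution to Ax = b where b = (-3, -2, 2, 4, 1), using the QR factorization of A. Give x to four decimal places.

q_1 = c_1/‖c_1‖ = (3, -1, 2, -3, -1)/4.8990 = (0.6124, -0.2041, 0.4082, -0.6124, -0.2041).
r_{12} = q_1·c_2 = -0.2041.
u_2 = c_2 + 0.2041·q_1 = (-0.8750, -3.0417, -0.9167, 0.8750, -4.0417).
‖u_2‖ = 5.2876, so q_2 = (-0.1655, -0.5752, -0.1734, 0.1655, -0.7644).
r_{13} = q_1·c_3 = 2.0412; r_{23} = q_2·c_3 = 0.4570.
u_3 = c_3 − 2.0412·q_1 − 0.4570·q_2 = (2.8256, -3.3204, -2.7541, 1.1744, 2.7660).
‖u_3‖ = 5.9686, so q_3 = (0.4734, -0.5563, -0.4614, 0.1968, 0.4634).
r_{14} = q_1·c_4 = -0.4082; r_{24} = q_2·c_4 = 0.1734; r_{34} = q_3·c_4 = 1.8018.
u_4 = c_4 + 0.4082·q_1 − 0.1734·q_2 − 1.8018·q_3 = (-3.5743, -2.9813, 1.0281, -2.6332, 2.2142).
‖u_4‖ = 5.8785, so q_4 = (-0.6080, -0.5071, 0.1749, -0.4479, 0.3767).
Qᵀb = (-3.2660, 1.1978, 0.0200, 1.7731).
Back-substitute: x_4 = 1.7731/5.8785 = 0.3016.
x_3 = (0.0200 − 1.8018·0.3016)/5.9686 = -0.0877.
x_2 = (1.1978 − 0.4570·(-0.0877) − 0.1734·0.3016)/5.2876 = 0.2242.
x_1 = (-3.2660 + 0.2041·0.2242 − 2.0412·(-0.0877) + 0.4082·0.3016)/4.8990 = -0.5956.

x = (-0.5956, 0.2242, -0.0877, 0.3016)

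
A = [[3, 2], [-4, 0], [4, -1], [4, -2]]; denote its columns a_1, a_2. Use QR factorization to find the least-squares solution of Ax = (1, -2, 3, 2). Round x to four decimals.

x = (0.5220, -0.2075)

a_1 = (3, -4, 4, 4); ‖a_1‖ = 7.5498, so e_1 = (0.3974, -0.5298, 0.5298, 0.5298).
e_1·a_2 = 0.3974·2 + (-0.5298)·0 + 0.5298·(-1) + 0.5298·(-2) = -0.7947.
u_2 = a_2 + 0.7947·e_1 = (2.3158, -0.4211, -0.5789, -1.5789).
‖u_2‖ = 2.8928, so e_2 = (0.8005, -0.1456, -0.2001, -0.5458).
Qᵀb = (4.1061, -0.6004).
Back-substitute: x_2 = -0.6004/2.8928 = -0.2075.
x_1 = (4.1061 + 0.7947·(-0.2075))/7.5498 = 0.5220.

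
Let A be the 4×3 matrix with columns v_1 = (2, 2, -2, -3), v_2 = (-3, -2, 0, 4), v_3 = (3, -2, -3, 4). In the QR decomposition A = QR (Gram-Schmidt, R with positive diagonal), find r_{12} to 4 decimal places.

e_1 = v_1/‖v_1‖ = (2, 2, -2, -3)/4.5826 = (0.4364, 0.4364, -0.4364, -0.6547).
r_{12} = e_1·v_2 = -4.8008.

r_{12} = -4.8008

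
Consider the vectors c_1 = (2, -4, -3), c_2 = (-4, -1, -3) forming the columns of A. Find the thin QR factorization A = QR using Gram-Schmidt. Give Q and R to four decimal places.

q_1 = c_1/‖c_1‖ = (2, -4, -3)/5.3852 = (0.3714, -0.7428, -0.5571).
r_{12} = q_1·c_2 = 0.9285.
u_2 = c_2 − 0.9285·q_1 = (-4.3448, -0.3103, -2.4828).
‖u_2‖ = 5.0138, so q_2 = (-0.8666, -0.0619, -0.4952).

Q = [[0.3714, -0.8666], [-0.7428, -0.0619], [-0.5571, -0.4952]], R = [[5.3852, 0.9285], [0.0000, 5.0138]]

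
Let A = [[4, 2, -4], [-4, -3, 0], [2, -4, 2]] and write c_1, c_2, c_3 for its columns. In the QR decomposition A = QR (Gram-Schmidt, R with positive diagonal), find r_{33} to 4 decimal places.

r_{33} = 3.2000

c_1 = (4, -4, 2); ‖c_1‖ = 6.0000, so q_1 = (0.6667, -0.6667, 0.3333).
q_1·c_2 = 0.6667·2 + (-0.6667)·(-3) + 0.3333·(-4) = 2.0000.
u_2 = c_2 − 2.0000·q_1 = (0.6667, -1.6667, -4.6667).
‖u_2‖ = 5.0000, so q_2 = (0.1333, -0.3333, -0.9333).
q_1·c_3 = 0.6667·(-4) + (-0.6667)·0 + 0.3333·2 = -2.0000; q_2·c_3 = 0.1333·(-4) + (-0.3333)·0 + (-0.9333)·2 = -2.4000.
u_3 = c_3 + 2.0000·q_1 + 2.4000·q_2 = (-2.3467, -2.1333, 0.4267).
r_{33} = ‖u_3‖ = 3.2000.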